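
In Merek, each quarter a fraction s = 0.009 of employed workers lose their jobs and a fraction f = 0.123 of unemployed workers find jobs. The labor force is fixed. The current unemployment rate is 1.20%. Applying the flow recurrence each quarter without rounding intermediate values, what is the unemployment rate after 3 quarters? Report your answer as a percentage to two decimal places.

Unemployment rate after three quarters ≈ 3.14%.

With a fixed labor force, u_{t+1} = u_t + s·(1−u_t) − f·u_t = u_t·(1−s−f) + s.
Here 1−s−f = 0.868 and s = 0.009.
u_1 = 0.012000 × 0.868 + 0.009 = 0.019416.
u_2 = 0.019416 × 0.868 + 0.009 = 0.025853.
u_3 = 0.025853 × 0.868 + 0.009 = 0.031440.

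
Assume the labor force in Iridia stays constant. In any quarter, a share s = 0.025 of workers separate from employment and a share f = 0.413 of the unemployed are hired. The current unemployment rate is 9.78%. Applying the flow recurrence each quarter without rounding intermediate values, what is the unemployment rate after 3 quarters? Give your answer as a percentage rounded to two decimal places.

With a fixed labor force, u_{t+1} = u_t + s·(1−u_t) − f·u_t = u_t·(1−s−f) + s.
Here 1−s−f = 0.562 and s = 0.025.
u_1 = 0.097800 × 0.562 + 0.025 = 0.079964.
u_2 = 0.079964 × 0.562 + 0.025 = 0.069940.
u_3 = 0.069940 × 0.562 + 0.025 = 0.064306.

Unemployment rate after three quarters ≈ 6.43%.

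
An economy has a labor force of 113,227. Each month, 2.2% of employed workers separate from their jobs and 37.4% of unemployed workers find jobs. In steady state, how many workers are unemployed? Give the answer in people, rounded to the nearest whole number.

Steady-state unemployment rate u* = s/(s+f) = 2.2/(2.2+37.4) = 0.055556.
Unemployed = u* × labor force = 0.055556 × 113,227 ≈ 6,290.

About 6,290 are unemployed in steady state.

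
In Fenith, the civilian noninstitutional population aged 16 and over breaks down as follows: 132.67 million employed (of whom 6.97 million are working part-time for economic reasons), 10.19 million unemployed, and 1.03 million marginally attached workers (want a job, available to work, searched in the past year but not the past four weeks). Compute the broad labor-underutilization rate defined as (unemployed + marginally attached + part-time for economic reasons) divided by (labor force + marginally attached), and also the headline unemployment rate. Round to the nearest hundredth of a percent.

Broad underutilization rate ≈ 12.64%; headline unemployment rate ≈ 7.13%.

Labor force = 132.67 + 10.19 = 142.86 million.
Numerator = 10.19 + 1.03 + 6.97 = 18.19 million.
Denominator = 142.86 + 1.03 = 143.89 million.
Broad rate = 18.19 / 143.89 = 12.64%.
Headline unemployment rate = 10.19 / 142.86 = 7.13%.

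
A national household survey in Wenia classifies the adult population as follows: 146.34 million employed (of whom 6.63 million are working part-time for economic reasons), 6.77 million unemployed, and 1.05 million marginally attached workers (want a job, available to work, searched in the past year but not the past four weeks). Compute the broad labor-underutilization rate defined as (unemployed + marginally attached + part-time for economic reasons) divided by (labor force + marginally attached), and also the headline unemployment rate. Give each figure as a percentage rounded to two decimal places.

Broad underutilization rate ≈ 9.37%; headline unemployment rate ≈ 4.42%.

Labor force = 146.34 + 6.77 = 153.11 million.
Numerator = 6.77 + 1.05 + 6.63 = 14.45 million.
Denominator = 153.11 + 1.05 = 154.16 million.
Broad rate = 14.45 / 154.16 = 9.37%.
Headline unemployment rate = 6.77 / 153.11 = 4.42%.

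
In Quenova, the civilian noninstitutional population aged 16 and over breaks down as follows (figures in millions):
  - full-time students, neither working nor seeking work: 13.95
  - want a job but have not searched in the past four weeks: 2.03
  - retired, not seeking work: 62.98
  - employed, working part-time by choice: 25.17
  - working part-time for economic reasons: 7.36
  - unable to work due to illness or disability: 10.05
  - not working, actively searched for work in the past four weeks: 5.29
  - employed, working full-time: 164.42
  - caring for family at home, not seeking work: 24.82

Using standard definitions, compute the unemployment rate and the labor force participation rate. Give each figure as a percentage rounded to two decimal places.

Unemployment rate ≈ 2.62%; labor force participation rate ≈ 63.99%.

Employed = 25.17 + 7.36 + 164.42 = 196.95 million (anyone who worked, including part-time for economic reasons, counts as employed).
Unemployed = 5.29 million.
Labor force = 196.95 + 5.29 = 202.24 million.
Not in labor force = 13.95 + 2.03 + 62.98 + 10.05 + 24.82 = 113.83 million (those not working and not actively searching are outside the labor force — including those who want a job but have given up searching).
Civilian working-age population = 202.24 + 113.83 = 316.07 million.
Unemployment rate = 5.29 / 202.24 = 2.62%.
Labor force participation rate = 202.24 / 316.07 = 63.99%.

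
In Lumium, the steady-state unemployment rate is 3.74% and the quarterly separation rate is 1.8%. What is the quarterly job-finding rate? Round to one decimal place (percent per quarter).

From u* = s/(s+f): f = s·(1−u)/u.
f = 1.8 × (1 − 0.0374) / 0.0374 = 1.7327 / 0.0374 ≈ 46.3% per quarter.

Job-finding rate ≈ 46.3% per quarter.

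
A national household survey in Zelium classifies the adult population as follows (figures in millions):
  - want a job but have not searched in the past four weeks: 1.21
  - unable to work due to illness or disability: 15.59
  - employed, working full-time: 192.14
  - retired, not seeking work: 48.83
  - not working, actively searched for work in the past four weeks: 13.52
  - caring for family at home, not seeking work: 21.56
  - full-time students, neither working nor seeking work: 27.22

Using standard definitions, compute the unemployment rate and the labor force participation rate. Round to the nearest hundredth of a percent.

Employed = 192.14 million.
Unemployed = 13.52 million.
Labor force = 192.14 + 13.52 = 205.66 million.
Not in labor force = 1.21 + 15.59 + 48.83 + 21.56 + 27.22 = 114.41 million (those not working and not actively searching are outside the labor force — including those who want a job but have given up searching).
Civilian working-age population = 205.66 + 114.41 = 320.07 million.
Unemployment rate = 13.52 / 205.66 = 6.57%.
Labor force participation rate = 205.66 / 320.07 = 64.25%.

Unemployment rate ≈ 6.57%; labor force participation rate ≈ 64.25%.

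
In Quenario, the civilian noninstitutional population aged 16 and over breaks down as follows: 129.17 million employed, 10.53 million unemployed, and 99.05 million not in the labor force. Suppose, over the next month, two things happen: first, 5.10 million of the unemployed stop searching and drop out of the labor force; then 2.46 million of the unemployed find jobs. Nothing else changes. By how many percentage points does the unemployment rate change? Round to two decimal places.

The unemployment rate changes by −5.33 percentage points.

Initially, labor force = 129.17 + 10.53 = 139.70 million, so u = 10.53/139.70 = 7.54%.
After the first change, unemployed and labor force both fall by 5.10 → E = 129.17, U = 5.43, labor force = 134.60 million.
After the second change, unemployed falls and employed rises by 2.46; labor force unchanged → E = 131.63, U = 2.97, labor force = 134.60 million.
New unemployment rate = 2.97 / 134.60 = 2.21%.
Change = 2.21% − 7.54% = −5.33 percentage points.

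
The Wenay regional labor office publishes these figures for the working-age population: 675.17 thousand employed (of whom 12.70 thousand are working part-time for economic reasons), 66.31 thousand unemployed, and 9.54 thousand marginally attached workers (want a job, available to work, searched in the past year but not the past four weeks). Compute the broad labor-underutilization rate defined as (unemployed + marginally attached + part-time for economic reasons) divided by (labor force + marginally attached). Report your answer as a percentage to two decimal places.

Broad underutilization rate ≈ 11.79%.

Labor force = 675.17 + 66.31 = 741.48 thousand.
Numerator = 66.31 + 9.54 + 12.70 = 88.55 thousand.
Denominator = 741.48 + 9.54 = 751.02 thousand.
Broad rate = 88.55 / 751.02 = 11.79%.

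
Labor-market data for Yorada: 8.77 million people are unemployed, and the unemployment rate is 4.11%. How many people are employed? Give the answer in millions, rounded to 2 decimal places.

About 204.61 million are employed.

Labor force = U / u = 8.77 / 0.0411 ≈ 213.38 million.
Employed = labor force − unemployed = 213.38 − 8.77 = 204.61 million.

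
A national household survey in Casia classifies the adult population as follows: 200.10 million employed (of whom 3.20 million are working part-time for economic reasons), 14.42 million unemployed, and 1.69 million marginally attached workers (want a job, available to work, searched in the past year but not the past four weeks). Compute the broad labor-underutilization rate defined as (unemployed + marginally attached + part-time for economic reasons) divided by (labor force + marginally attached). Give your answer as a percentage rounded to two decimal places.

Broad underutilization rate ≈ 8.93%.

Labor force = 200.10 + 14.42 = 214.52 million.
Numerator = 14.42 + 1.69 + 3.20 = 19.31 million.
Denominator = 214.52 + 1.69 = 216.21 million.
Broad rate = 19.31 / 216.21 = 8.93%.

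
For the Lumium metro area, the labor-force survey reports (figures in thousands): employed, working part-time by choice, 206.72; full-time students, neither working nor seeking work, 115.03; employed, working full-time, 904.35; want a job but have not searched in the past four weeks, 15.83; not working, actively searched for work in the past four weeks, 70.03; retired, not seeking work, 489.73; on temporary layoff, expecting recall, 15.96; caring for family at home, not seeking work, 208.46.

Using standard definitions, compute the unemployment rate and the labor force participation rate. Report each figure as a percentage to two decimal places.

Unemployment rate ≈ 7.18%; labor force participation rate ≈ 59.08%.

Employed = 206.72 + 904.35 = 1,111.07 thousand.
Unemployed = 70.03 + 15.96 = 85.99 thousand (jobless and actively searching, or on temporary layoff).
Labor force = 1,111.07 + 85.99 = 1,197.06 thousand.
Not in labor force = 115.03 + 15.83 + 489.73 + 208.46 = 829.05 thousand (those not working and not actively searching are outside the labor force — including those who want a job but have given up searching).
Civilian working-age population = 1,197.06 + 829.05 = 2,026.11 thousand.
Unemployment rate = 85.99 / 1,197.06 = 7.18%.
Labor force participation rate = 1,197.06 / 2,026.11 = 59.08%.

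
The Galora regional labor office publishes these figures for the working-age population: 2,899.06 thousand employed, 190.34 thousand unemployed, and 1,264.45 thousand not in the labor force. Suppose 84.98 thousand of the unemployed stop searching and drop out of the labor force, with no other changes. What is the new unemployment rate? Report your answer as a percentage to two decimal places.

Initially, labor force = 2,899.06 + 190.34 = 3,089.40 thousand, so u = 190.34/3,089.40 = 6.16%.
After the change, unemployed and labor force both fall by 84.98 → E = 2,899.06, U = 105.36, labor force = 3,004.42 thousand.
New unemployment rate = 105.36 / 3,004.42 = 3.51%.

New unemployment rate ≈ 3.51%.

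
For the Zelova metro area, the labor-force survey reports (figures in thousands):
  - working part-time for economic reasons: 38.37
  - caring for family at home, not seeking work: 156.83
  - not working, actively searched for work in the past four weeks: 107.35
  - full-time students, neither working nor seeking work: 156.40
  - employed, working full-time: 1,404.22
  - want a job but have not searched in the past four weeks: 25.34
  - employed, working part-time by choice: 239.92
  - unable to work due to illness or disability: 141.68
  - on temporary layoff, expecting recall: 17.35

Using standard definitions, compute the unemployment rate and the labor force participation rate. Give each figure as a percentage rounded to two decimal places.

Employed = 38.37 + 1,404.22 + 239.92 = 1,682.51 thousand (anyone who worked, including part-time for economic reasons, counts as employed).
Unemployed = 107.35 + 17.35 = 124.70 thousand (jobless and actively searching, or on temporary layoff).
Labor force = 1,682.51 + 124.70 = 1,807.21 thousand.
Not in labor force = 156.83 + 156.40 + 25.34 + 141.68 = 480.25 thousand (those not working and not actively searching are outside the labor force — including those who want a job but have given up searching).
Civilian working-age population = 1,807.21 + 480.25 = 2,287.46 thousand.
Unemployment rate = 124.70 / 1,807.21 = 6.90%.
Labor force participation rate = 1,807.21 / 2,287.46 = 79.01%.

Unemployment rate ≈ 6.90%; labor force participation rate ≈ 79.01%.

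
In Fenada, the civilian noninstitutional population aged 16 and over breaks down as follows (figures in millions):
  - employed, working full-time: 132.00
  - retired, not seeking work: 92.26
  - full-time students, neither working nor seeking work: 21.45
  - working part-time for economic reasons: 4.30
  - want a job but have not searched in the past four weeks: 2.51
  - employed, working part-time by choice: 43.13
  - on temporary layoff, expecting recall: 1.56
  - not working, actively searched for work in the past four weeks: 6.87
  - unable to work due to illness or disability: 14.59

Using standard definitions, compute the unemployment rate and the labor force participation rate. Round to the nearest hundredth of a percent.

Unemployment rate ≈ 4.49%; labor force participation rate ≈ 58.95%.

Employed = 132.00 + 4.30 + 43.13 = 179.43 million (anyone who worked, including part-time for economic reasons, counts as employed).
Unemployed = 1.56 + 6.87 = 8.43 million (jobless and actively searching, or on temporary layoff).
Labor force = 179.43 + 8.43 = 187.86 million.
Not in labor force = 92.26 + 21.45 + 2.51 + 14.59 = 130.81 million (those not working and not actively searching are outside the labor force — including those who want a job but have given up searching).
Civilian working-age population = 187.86 + 130.81 = 318.67 million.
Unemployment rate = 8.43 / 187.86 = 4.49%.
Labor force participation rate = 187.86 / 318.67 = 58.95%.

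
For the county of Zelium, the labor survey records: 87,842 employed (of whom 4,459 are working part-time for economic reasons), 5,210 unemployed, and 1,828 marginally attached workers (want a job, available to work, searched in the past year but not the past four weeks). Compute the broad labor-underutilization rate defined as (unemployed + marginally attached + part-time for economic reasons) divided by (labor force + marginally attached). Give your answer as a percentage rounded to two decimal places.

Labor force = 87,842 + 5,210 = 93,052.
Numerator = 5,210 + 1,828 + 4,459 = 11,497.
Denominator = 93,052 + 1,828 = 94,880.
Broad rate = 11,497 / 94,880 = 12.12%.

Broad underutilization rate ≈ 12.12%.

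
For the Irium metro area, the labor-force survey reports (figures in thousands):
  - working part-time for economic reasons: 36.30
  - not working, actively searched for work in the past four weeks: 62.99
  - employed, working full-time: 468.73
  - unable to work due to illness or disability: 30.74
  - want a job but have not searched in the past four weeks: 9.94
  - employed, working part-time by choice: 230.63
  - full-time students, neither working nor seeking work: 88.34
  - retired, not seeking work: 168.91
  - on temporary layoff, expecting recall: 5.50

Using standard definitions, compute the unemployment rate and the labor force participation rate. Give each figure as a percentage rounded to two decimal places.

Employed = 36.30 + 468.73 + 230.63 = 735.66 thousand (anyone who worked, including part-time for economic reasons, counts as employed).
Unemployed = 62.99 + 5.50 = 68.49 thousand (jobless and actively searching, or on temporary layoff).
Labor force = 735.66 + 68.49 = 804.15 thousand.
Not in labor force = 30.74 + 9.94 + 88.34 + 168.91 = 297.93 thousand (those not working and not actively searching are outside the labor force — including those who want a job but have given up searching).
Civilian working-age population = 804.15 + 297.93 = 1,102.08 thousand.
Unemployment rate = 68.49 / 804.15 = 8.52%.
Labor force participation rate = 804.15 / 1,102.08 = 72.97%.

Unemployment rate ≈ 8.52%; labor force participation rate ≈ 72.97%.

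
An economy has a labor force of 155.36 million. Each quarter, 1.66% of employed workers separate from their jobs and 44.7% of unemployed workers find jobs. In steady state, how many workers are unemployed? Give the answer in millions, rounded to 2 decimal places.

Steady-state unemployment rate u* = s/(s+f) = 1.66/(1.66+44.7) = 0.035807.
Unemployed = u* × labor force = 0.035807 × 155.36 ≈ 5.56 million.

About 5.56 million are unemployed in steady state.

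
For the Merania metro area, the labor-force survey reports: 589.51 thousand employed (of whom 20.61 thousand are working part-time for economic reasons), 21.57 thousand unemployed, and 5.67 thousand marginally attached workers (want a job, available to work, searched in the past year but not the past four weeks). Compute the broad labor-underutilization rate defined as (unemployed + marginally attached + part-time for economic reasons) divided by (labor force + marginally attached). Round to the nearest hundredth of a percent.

Labor force = 589.51 + 21.57 = 611.08 thousand.
Numerator = 21.57 + 5.67 + 20.61 = 47.85 thousand.
Denominator = 611.08 + 5.67 = 616.75 thousand.
Broad rate = 47.85 / 616.75 = 7.76%.

Broad underutilization rate ≈ 7.76%.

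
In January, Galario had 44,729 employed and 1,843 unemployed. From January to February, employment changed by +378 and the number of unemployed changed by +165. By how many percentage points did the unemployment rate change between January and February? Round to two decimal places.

The unemployment rate changed by +0.30 percentage points.

January: labor force = 44,729 + 1,843 = 46,572; u = 1,843/46,572 = 3.96%.
February: labor force = 45,107 + 2,008 = 47,115; u = 2,008/47,115 = 4.26%.
Change = 4.26% − 3.96% = +0.30 pp.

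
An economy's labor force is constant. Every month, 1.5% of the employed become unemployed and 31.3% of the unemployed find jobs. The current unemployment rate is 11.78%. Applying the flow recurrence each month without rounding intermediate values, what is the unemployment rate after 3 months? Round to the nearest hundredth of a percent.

With a fixed labor force, u_{t+1} = u_t + s·(1−u_t) − f·u_t = u_t·(1−s−f) + s.
Here 1−s−f = 0.672 and s = 0.015.
u_1 = 0.117800 × 0.672 + 0.015 = 0.094162.
u_2 = 0.094162 × 0.672 + 0.015 = 0.078277.
u_3 = 0.078277 × 0.672 + 0.015 = 0.067602.

Unemployment rate after three months ≈ 6.76%.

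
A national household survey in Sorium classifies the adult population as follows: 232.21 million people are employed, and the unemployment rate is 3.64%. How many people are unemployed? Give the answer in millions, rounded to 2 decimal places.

About 8.77 million are unemployed.

Let U be the number unemployed. The labor force is E + U, and U/(E+U) = 0.0364.
So U = 0.0364 × 232.21 / (1 − 0.0364) = 8.4524 / 0.9636 ≈ 8.77 million.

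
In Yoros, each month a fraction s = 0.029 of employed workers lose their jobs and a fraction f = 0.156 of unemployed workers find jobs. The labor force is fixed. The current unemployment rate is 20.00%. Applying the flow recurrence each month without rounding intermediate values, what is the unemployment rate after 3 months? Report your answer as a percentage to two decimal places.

Unemployment rate after three months ≈ 18.02%.

With a fixed labor force, u_{t+1} = u_t + s·(1−u_t) − f·u_t = u_t·(1−s−f) + s.
Here 1−s−f = 0.815 and s = 0.029.
u_1 = 0.200000 × 0.815 + 0.029 = 0.192000.
u_2 = 0.192000 × 0.815 + 0.029 = 0.185480.
u_3 = 0.185480 × 0.815 + 0.029 = 0.180166.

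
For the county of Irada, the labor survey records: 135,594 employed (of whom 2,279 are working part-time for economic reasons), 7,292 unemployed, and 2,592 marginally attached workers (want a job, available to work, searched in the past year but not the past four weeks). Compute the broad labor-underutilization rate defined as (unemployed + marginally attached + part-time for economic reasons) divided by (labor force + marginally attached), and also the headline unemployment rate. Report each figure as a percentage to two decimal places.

Broad underutilization rate ≈ 8.36%; headline unemployment rate ≈ 5.10%.

Labor force = 135,594 + 7,292 = 142,886.
Numerator = 7,292 + 2,592 + 2,279 = 12,163.
Denominator = 142,886 + 2,592 = 145,478.
Broad rate = 12,163 / 145,478 = 8.36%.
Headline unemployment rate = 7,292 / 142,886 = 5.10%.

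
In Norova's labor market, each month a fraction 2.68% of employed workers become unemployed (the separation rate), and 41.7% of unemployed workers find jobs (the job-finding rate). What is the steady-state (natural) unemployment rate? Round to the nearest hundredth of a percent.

Steady-state unemployment rate ≈ 6.04%.

At steady state the flows balance: s·E = f·U, so U/(E+U) = s/(s+f).
u* = 2.68 / (2.68 + 41.7) = 2.68 / 44.38 = 6.04%.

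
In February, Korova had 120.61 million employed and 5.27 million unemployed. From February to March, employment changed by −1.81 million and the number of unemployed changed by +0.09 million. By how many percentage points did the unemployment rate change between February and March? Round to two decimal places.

The unemployment rate changed by +0.13 percentage points.

February: labor force = 120.61 + 5.27 = 125.88; u = 5.27/125.88 = 4.19%.
March: labor force = 118.80 + 5.36 = 124.16; u = 5.36/124.16 = 4.32%.
Change = 4.32% − 4.19% = +0.13 pp.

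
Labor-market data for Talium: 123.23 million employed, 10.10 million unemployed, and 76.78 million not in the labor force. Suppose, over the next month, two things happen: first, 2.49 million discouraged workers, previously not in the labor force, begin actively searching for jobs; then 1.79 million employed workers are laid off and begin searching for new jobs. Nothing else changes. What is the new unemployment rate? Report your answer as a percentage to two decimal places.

Initially, labor force = 123.23 + 10.10 = 133.33 million, so u = 10.10/133.33 = 7.58%.
After the first change, unemployed and labor force both rise by 2.49 → E = 123.23, U = 12.59, labor force = 135.82 million.
After the second change, employed falls and unemployed rises by 1.79; labor force unchanged → E = 121.44, U = 14.38, labor force = 135.82 million.
New unemployment rate = 14.38 / 135.82 = 10.59%.

New unemployment rate ≈ 10.59%.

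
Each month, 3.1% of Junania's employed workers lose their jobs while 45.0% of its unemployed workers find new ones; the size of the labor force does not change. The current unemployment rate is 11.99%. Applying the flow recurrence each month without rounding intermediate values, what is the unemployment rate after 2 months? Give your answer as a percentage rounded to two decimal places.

With a fixed labor force, u_{t+1} = u_t + s·(1−u_t) − f·u_t = u_t·(1−s−f) + s.
Here 1−s−f = 0.519 and s = 0.031.
u_1 = 0.119900 × 0.519 + 0.031 = 0.093228.
u_2 = 0.093228 × 0.519 + 0.031 = 0.079385.

Unemployment rate after two months ≈ 7.94%.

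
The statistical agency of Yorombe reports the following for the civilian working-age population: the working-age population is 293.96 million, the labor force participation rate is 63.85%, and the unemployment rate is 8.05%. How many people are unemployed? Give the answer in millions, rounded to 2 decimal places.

About 15.11 million are unemployed.

Labor force = 0.6385 × 293.96 = 187.69 million.
Unemployed = 0.0805 × 187.69 ≈ 15.11 million.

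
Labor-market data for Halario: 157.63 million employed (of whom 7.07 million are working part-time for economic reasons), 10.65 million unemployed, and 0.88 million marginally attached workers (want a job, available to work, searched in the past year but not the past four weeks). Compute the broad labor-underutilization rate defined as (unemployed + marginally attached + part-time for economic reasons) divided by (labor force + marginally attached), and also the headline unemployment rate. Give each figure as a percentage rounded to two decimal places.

Labor force = 157.63 + 10.65 = 168.28 million.
Numerator = 10.65 + 0.88 + 7.07 = 18.60 million.
Denominator = 168.28 + 0.88 = 169.16 million.
Broad rate = 18.60 / 169.16 = 11.00%.
Headline unemployment rate = 10.65 / 168.28 = 6.33%.

Broad underutilization rate ≈ 11.00%; headline unemployment rate ≈ 6.33%.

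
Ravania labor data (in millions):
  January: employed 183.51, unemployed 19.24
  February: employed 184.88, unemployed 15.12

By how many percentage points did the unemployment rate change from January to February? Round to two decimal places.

The unemployment rate changed by −1.93 percentage points.

January: labor force = 183.51 + 19.24 = 202.75; u = 19.24/202.75 = 9.49%.
February: labor force = 184.88 + 15.12 = 200.00; u = 15.12/200.00 = 7.56%.
Change = 7.56% − 9.49% = −1.93 pp.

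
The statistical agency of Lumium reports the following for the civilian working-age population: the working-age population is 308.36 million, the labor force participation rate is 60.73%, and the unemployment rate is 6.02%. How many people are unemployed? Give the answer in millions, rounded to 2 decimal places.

Labor force = 0.6073 × 308.36 = 187.27 million.
Unemployed = 0.0602 × 187.27 ≈ 11.27 million.

About 11.27 million are unemployed.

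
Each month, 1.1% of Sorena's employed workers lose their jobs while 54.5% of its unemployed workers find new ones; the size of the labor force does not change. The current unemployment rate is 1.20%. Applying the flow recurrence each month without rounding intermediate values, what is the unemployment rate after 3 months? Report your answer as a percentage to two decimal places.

With a fixed labor force, u_{t+1} = u_t + s·(1−u_t) − f·u_t = u_t·(1−s−f) + s.
Here 1−s−f = 0.444 and s = 0.011.
u_1 = 0.012000 × 0.444 + 0.011 = 0.016328.
u_2 = 0.016328 × 0.444 + 0.011 = 0.018250.
u_3 = 0.018250 × 0.444 + 0.011 = 0.019103.

Unemployment rate after three months ≈ 1.91%.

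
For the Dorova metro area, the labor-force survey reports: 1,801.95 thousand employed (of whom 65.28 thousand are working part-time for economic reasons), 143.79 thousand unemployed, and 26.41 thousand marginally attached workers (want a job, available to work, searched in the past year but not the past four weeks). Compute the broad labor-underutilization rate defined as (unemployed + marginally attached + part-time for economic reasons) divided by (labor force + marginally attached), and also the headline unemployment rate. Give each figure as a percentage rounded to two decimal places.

Labor force = 1,801.95 + 143.79 = 1,945.74 thousand.
Numerator = 143.79 + 26.41 + 65.28 = 235.48 thousand.
Denominator = 1,945.74 + 26.41 = 1,972.15 thousand.
Broad rate = 235.48 / 1,972.15 = 11.94%.
Headline unemployment rate = 143.79 / 1,945.74 = 7.39%.

Broad underutilization rate ≈ 11.94%; headline unemployment rate ≈ 7.39%.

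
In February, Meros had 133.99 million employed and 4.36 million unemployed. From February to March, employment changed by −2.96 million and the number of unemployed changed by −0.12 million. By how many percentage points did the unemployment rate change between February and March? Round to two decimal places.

The unemployment rate changed by −0.02 percentage points.

February: labor force = 133.99 + 4.36 = 138.35; u = 4.36/138.35 = 3.15%.
March: labor force = 131.03 + 4.24 = 135.27; u = 4.24/135.27 = 3.13%.
Change = 3.13% − 3.15% = −0.02 pp.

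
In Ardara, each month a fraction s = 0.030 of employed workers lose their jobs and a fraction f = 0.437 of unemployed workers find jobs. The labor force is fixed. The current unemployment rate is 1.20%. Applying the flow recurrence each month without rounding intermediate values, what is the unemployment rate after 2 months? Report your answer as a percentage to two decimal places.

With a fixed labor force, u_{t+1} = u_t + s·(1−u_t) − f·u_t = u_t·(1−s−f) + s.
Here 1−s−f = 0.533 and s = 0.030.
u_1 = 0.012000 × 0.533 + 0.030 = 0.036396.
u_2 = 0.036396 × 0.533 + 0.030 = 0.049399.

Unemployment rate after two months ≈ 4.94%.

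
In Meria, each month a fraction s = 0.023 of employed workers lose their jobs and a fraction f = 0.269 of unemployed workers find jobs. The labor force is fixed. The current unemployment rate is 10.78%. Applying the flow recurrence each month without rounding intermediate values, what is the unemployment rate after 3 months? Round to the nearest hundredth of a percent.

Unemployment rate after three months ≈ 8.91%.

With a fixed labor force, u_{t+1} = u_t + s·(1−u_t) − f·u_t = u_t·(1−s−f) + s.
Here 1−s−f = 0.708 and s = 0.023.
u_1 = 0.107800 × 0.708 + 0.023 = 0.099322.
u_2 = 0.099322 × 0.708 + 0.023 = 0.093320.
u_3 = 0.093320 × 0.708 + 0.023 = 0.089071.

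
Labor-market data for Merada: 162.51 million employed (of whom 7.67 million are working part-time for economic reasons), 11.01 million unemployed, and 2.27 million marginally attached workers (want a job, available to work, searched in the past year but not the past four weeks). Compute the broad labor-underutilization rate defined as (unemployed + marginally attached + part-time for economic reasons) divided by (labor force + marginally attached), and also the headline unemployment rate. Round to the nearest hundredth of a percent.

Broad underutilization rate ≈ 11.92%; headline unemployment rate ≈ 6.35%.

Labor force = 162.51 + 11.01 = 173.52 million.
Numerator = 11.01 + 2.27 + 7.67 = 20.95 million.
Denominator = 173.52 + 2.27 = 175.79 million.
Broad rate = 20.95 / 175.79 = 11.92%.
Headline unemployment rate = 11.01 / 173.52 = 6.35%.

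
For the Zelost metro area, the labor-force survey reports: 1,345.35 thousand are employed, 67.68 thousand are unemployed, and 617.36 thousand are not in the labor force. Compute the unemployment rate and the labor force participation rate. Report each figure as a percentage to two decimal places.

Unemployment rate ≈ 4.79%; labor force participation rate ≈ 69.59%.

Labor force = employed + unemployed = 1,345.35 + 67.68 = 1,413.03 thousand.
Working-age population = 1,413.03 + 617.36 = 2,030.39 thousand.
Unemployment rate = 67.68 / 1,413.03 = 4.79%.
Labor force participation rate = 1,413.03 / 2,030.39 = 69.59%.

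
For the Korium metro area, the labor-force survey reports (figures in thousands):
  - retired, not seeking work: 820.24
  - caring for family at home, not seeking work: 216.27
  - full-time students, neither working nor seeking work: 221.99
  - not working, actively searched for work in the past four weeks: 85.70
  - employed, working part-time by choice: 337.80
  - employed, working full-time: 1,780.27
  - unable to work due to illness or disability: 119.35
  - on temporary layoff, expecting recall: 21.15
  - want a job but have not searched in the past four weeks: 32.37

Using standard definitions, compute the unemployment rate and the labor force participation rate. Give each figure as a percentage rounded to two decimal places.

Unemployment rate ≈ 4.80%; labor force participation rate ≈ 61.21%.

Employed = 337.80 + 1,780.27 = 2,118.07 thousand.
Unemployed = 85.70 + 21.15 = 106.85 thousand (jobless and actively searching, or on temporary layoff).
Labor force = 2,118.07 + 106.85 = 2,224.92 thousand.
Not in labor force = 820.24 + 216.27 + 221.99 + 119.35 + 32.37 = 1,410.22 thousand (those not working and not actively searching are outside the labor force — including those who want a job but have given up searching).
Civilian working-age population = 2,224.92 + 1,410.22 = 3,635.14 thousand.
Unemployment rate = 106.85 / 2,224.92 = 4.80%.
Labor force participation rate = 2,224.92 / 3,635.14 = 61.21%.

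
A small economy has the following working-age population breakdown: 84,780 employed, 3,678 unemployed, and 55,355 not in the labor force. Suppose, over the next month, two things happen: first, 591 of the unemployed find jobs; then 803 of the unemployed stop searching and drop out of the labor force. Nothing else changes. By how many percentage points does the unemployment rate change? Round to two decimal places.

The unemployment rate changes by −1.55 percentage points.

Initially, labor force = 84,780 + 3,678 = 88,458, so u = 3,678/88,458 = 4.16%.
After the first change, unemployed falls and employed rises by 591; labor force unchanged → E = 85,371, U = 3,087, labor force = 88,458.
After the second change, unemployed and labor force both fall by 803 → E = 85,371, U = 2,284, labor force = 87,655.
New unemployment rate = 2,284 / 87,655 = 2.61%.
Change = 2.61% − 4.16% = −1.55 percentage points.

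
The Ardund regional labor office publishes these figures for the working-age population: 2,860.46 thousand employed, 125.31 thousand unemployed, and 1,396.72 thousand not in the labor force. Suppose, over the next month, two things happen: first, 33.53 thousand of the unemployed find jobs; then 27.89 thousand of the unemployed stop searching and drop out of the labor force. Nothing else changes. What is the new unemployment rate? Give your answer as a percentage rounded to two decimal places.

Initially, labor force = 2,860.46 + 125.31 = 2,985.77 thousand, so u = 125.31/2,985.77 = 4.20%.
After the first change, unemployed falls and employed rises by 33.53; labor force unchanged → E = 2,893.99, U = 91.78, labor force = 2,985.77 thousand.
After the second change, unemployed and labor force both fall by 27.89 → E = 2,893.99, U = 63.89, labor force = 2,957.88 thousand.
New unemployment rate = 63.89 / 2,957.88 = 2.16%.

New unemployment rate ≈ 2.16%.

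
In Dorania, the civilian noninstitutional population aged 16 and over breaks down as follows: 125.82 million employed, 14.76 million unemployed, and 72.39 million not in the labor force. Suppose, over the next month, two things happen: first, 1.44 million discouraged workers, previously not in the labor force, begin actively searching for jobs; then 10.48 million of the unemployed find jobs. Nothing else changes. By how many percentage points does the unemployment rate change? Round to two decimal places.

The unemployment rate changes by −6.47 percentage points.

Initially, labor force = 125.82 + 14.76 = 140.58 million, so u = 14.76/140.58 = 10.50%.
After the first change, unemployed and labor force both rise by 1.44 → E = 125.82, U = 16.20, labor force = 142.02 million.
After the second change, unemployed falls and employed rises by 10.48; labor force unchanged → E = 136.30, U = 5.72, labor force = 142.02 million.
New unemployment rate = 5.72 / 142.02 = 4.03%.
Change = 4.03% − 10.50% = −6.47 percentage points.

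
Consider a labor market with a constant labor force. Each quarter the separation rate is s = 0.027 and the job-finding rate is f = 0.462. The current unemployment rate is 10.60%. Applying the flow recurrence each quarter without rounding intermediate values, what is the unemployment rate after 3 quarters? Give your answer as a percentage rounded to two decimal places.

With a fixed labor force, u_{t+1} = u_t + s·(1−u_t) − f·u_t = u_t·(1−s−f) + s.
Here 1−s−f = 0.511 and s = 0.027.
u_1 = 0.106000 × 0.511 + 0.027 = 0.081166.
u_2 = 0.081166 × 0.511 + 0.027 = 0.068476.
u_3 = 0.068476 × 0.511 + 0.027 = 0.061991.

Unemployment rate after three quarters ≈ 6.20%.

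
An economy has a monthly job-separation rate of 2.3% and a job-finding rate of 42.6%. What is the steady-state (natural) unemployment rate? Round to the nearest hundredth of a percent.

At steady state the flows balance: s·E = f·U, so U/(E+U) = s/(s+f).
u* = 2.3 / (2.3 + 42.6) = 2.3 / 44.90 = 5.12%.

Steady-state unemployment rate ≈ 5.12%.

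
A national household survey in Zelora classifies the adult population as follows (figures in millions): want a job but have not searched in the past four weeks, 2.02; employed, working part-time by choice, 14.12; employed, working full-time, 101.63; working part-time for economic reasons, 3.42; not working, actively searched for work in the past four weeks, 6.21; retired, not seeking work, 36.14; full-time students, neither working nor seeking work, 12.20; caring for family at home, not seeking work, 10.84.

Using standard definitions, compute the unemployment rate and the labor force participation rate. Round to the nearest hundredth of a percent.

Employed = 14.12 + 101.63 + 3.42 = 119.17 million (anyone who worked, including part-time for economic reasons, counts as employed).
Unemployed = 6.21 million.
Labor force = 119.17 + 6.21 = 125.38 million.
Not in labor force = 2.02 + 36.14 + 12.20 + 10.84 = 61.20 million (those not working and not actively searching are outside the labor force — including those who want a job but have given up searching).
Civilian working-age population = 125.38 + 61.20 = 186.58 million.
Unemployment rate = 6.21 / 125.38 = 4.95%.
Labor force participation rate = 125.38 / 186.58 = 67.20%.

Unemployment rate ≈ 4.95%; labor force participation rate ≈ 67.20%.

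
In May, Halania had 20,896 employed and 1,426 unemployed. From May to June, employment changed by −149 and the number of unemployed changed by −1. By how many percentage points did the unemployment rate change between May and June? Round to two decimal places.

May: labor force = 20,896 + 1,426 = 22,322; u = 1,426/22,322 = 6.39%.
June: labor force = 20,747 + 1,425 = 22,172; u = 1,425/22,172 = 6.43%.
Change = 6.43% − 6.39% = +0.04 pp.

The unemployment rate changed by +0.04 percentage points.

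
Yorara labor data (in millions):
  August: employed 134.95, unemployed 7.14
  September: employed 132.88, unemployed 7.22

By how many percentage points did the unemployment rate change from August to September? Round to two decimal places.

The unemployment rate changed by +0.13 percentage points.

August: labor force = 134.95 + 7.14 = 142.09; u = 7.14/142.09 = 5.02%.
September: labor force = 132.88 + 7.22 = 140.10; u = 7.22/140.10 = 5.15%.
Change = 5.15% − 5.02% = +0.13 pp.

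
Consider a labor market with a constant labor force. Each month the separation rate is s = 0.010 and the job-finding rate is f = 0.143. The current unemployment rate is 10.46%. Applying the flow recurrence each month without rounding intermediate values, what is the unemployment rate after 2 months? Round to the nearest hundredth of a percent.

Unemployment rate after two months ≈ 9.35%.

With a fixed labor force, u_{t+1} = u_t + s·(1−u_t) − f·u_t = u_t·(1−s−f) + s.
Here 1−s−f = 0.847 and s = 0.010.
u_1 = 0.104600 × 0.847 + 0.010 = 0.098596.
u_2 = 0.098596 × 0.847 + 0.010 = 0.093511.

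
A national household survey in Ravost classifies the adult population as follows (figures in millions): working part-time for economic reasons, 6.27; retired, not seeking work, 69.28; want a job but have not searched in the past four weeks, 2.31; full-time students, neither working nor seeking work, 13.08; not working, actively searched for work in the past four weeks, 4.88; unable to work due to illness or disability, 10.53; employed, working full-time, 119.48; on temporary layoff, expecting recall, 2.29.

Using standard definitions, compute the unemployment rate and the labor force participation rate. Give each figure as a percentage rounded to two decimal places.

Employed = 6.27 + 119.48 = 125.75 million (anyone who worked, including part-time for economic reasons, counts as employed).
Unemployed = 4.88 + 2.29 = 7.17 million (jobless and actively searching, or on temporary layoff).
Labor force = 125.75 + 7.17 = 132.92 million.
Not in labor force = 69.28 + 2.31 + 13.08 + 10.53 = 95.20 million (those not working and not actively searching are outside the labor force — including those who want a job but have given up searching).
Civilian working-age population = 132.92 + 95.20 = 228.12 million.
Unemployment rate = 7.17 / 132.92 = 5.39%.
Labor force participation rate = 132.92 / 228.12 = 58.27%.

Unemployment rate ≈ 5.39%; labor force participation rate ≈ 58.27%.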